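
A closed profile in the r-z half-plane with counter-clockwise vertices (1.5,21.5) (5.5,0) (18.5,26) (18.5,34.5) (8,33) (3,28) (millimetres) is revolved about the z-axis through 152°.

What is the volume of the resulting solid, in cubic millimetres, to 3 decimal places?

Volume = 8296.062 mm³

Profile (r,z), 6 vertices: (1.5,21.5) (5.5,0) (18.5,26) (18.5,34.5) (8,33) (3,28)
edge 0: (1.5,21.5)→(5.5,0)  cross = 1.5·0 − 5.5·21.5 = -118.2500; (r_i+r_j)·cross = 7·-118.2500 = -827.7500
edge 1: (5.5,0)→(18.5,26)  cross = 5.5·26 − 18.5·0 = 143.0000; (r_i+r_j)·cross = 24·143.0000 = 3432.0000
edge 2: (18.5,26)→(18.5,34.5)  cross = 18.5·34.5 − 18.5·26 = 157.2500; (r_i+r_j)·cross = 37·157.2500 = 5818.2500
edge 3: (18.5,34.5)→(8,33)  cross = 18.5·33 − 8·34.5 = 334.5000; (r_i+r_j)·cross = 26.5·334.5000 = 8864.2500
edge 4: (8,33)→(3,28)  cross = 8·28 − 3·33 = 125.0000; (r_i+r_j)·cross = 11·125.0000 = 1375.0000
edge 5: (3,28)→(1.5,21.5)  cross = 3·21.5 − 1.5·28 = 22.5000; (r_i+r_j)·cross = 4.5·22.5000 = 101.2500
Σcross = 664.0000 → A = |Σcross|/2 = 332.0000 mm²
Σ(r_i+r_j)·cross = 18763.0000 → first moment M = |Σ|/6 = 3127.1667
R_c = M/A = 3127.1667/332.0000 = 9.4192 mm
θ = 152° = 2.652900 rad
V = θ·R_c·A = 2.652900·9.4192·332.0000 = 8296.062 mm³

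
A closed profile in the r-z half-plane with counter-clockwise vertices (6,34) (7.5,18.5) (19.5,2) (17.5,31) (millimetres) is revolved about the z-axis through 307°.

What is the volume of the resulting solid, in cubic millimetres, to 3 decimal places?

Profile (r,z), 4 vertices: (6,34) (7.5,18.5) (19.5,2) (17.5,31)
edge 0: (6,34)→(7.5,18.5)  cross = 6·18.5 − 7.5·34 = -144.0000; (r_i+r_j)·cross = 13.5·-144.0000 = -1944.0000
edge 1: (7.5,18.5)→(19.5,2)  cross = 7.5·2 − 19.5·18.5 = -345.7500; (r_i+r_j)·cross = 27·-345.7500 = -9335.2500
edge 2: (19.5,2)→(17.5,31)  cross = 19.5·31 − 17.5·2 = 569.5000; (r_i+r_j)·cross = 37·569.5000 = 21071.5000
edge 3: (17.5,31)→(6,34)  cross = 17.5·34 − 6·31 = 409.0000; (r_i+r_j)·cross = 23.5·409.0000 = 9611.5000
Σcross = 488.7500 → A = |Σcross|/2 = 244.3750 mm²
Σ(r_i+r_j)·cross = 19403.7500 → first moment M = |Σ|/6 = 3233.9583
R_c = M/A = 3233.9583/244.3750 = 13.2336 mm
θ = 307° = 5.358161 rad
V = θ·R_c·A = 5.358161·13.2336·244.3750 = 17328.069 mm³

Volume = 17328.069 mm³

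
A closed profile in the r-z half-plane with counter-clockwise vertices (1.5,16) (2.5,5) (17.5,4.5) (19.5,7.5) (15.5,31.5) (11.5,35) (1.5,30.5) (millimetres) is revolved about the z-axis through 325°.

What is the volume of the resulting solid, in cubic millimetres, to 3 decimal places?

Profile (r,z), 7 vertices: (1.5,16) (2.5,5) (17.5,4.5) (19.5,7.5) (15.5,31.5) (11.5,35) (1.5,30.5)
edge 0: (1.5,16)→(2.5,5)  cross = 1.5·5 − 2.5·16 = -32.5000; (r_i+r_j)·cross = 4·-32.5000 = -130.0000
edge 1: (2.5,5)→(17.5,4.5)  cross = 2.5·4.5 − 17.5·5 = -76.2500; (r_i+r_j)·cross = 20·-76.2500 = -1525.0000
edge 2: (17.5,4.5)→(19.5,7.5)  cross = 17.5·7.5 − 19.5·4.5 = 43.5000; (r_i+r_j)·cross = 37·43.5000 = 1609.5000
edge 3: (19.5,7.5)→(15.5,31.5)  cross = 19.5·31.5 − 15.5·7.5 = 498.0000; (r_i+r_j)·cross = 35·498.0000 = 17430.0000
edge 4: (15.5,31.5)→(11.5,35)  cross = 15.5·35 − 11.5·31.5 = 180.2500; (r_i+r_j)·cross = 27·180.2500 = 4866.7500
edge 5: (11.5,35)→(1.5,30.5)  cross = 11.5·30.5 − 1.5·35 = 298.2500; (r_i+r_j)·cross = 13·298.2500 = 3877.2500
edge 6: (1.5,30.5)→(1.5,16)  cross = 1.5·16 − 1.5·30.5 = -21.7500; (r_i+r_j)·cross = 3·-21.7500 = -65.2500
Σcross = 889.5000 → A = |Σcross|/2 = 444.7500 mm²
Σ(r_i+r_j)·cross = 26063.2500 → first moment M = |Σ|/6 = 4343.8750
R_c = M/A = 4343.8750/444.7500 = 9.7670 mm
θ = 325° = 5.672320 rad
V = θ·R_c·A = 5.672320·9.7670·444.7500 = 24639.849 mm³

Volume = 24639.849 mm³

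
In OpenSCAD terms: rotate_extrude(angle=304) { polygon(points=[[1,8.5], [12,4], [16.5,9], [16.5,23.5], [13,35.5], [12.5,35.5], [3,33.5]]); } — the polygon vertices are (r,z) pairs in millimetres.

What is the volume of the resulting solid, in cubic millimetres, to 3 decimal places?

Profile (r,z), 7 vertices: (1,8.5) (12,4) (16.5,9) (16.5,23.5) (13,35.5) (12.5,35.5) (3,33.5)
edge 0: (1,8.5)→(12,4)  cross = 1·4 − 12·8.5 = -98.0000; (r_i+r_j)·cross = 13·-98.0000 = -1274.0000
edge 1: (12,4)→(16.5,9)  cross = 12·9 − 16.5·4 = 42.0000; (r_i+r_j)·cross = 28.5·42.0000 = 1197.0000
edge 2: (16.5,9)→(16.5,23.5)  cross = 16.5·23.5 − 16.5·9 = 239.2500; (r_i+r_j)·cross = 33·239.2500 = 7895.2500
edge 3: (16.5,23.5)→(13,35.5)  cross = 16.5·35.5 − 13·23.5 = 280.2500; (r_i+r_j)·cross = 29.5·280.2500 = 8267.3750
edge 4: (13,35.5)→(12.5,35.5)  cross = 13·35.5 − 12.5·35.5 = 17.7500; (r_i+r_j)·cross = 25.5·17.7500 = 452.6250
edge 5: (12.5,35.5)→(3,33.5)  cross = 12.5·33.5 − 3·35.5 = 312.2500; (r_i+r_j)·cross = 15.5·312.2500 = 4839.8750
edge 6: (3,33.5)→(1,8.5)  cross = 3·8.5 − 1·33.5 = -8.0000; (r_i+r_j)·cross = 4·-8.0000 = -32.0000
Σcross = 785.5000 → A = |Σcross|/2 = 392.7500 mm²
Σ(r_i+r_j)·cross = 21346.1250 → first moment M = |Σ|/6 = 3557.6875
R_c = M/A = 3557.6875/392.7500 = 9.0584 mm
θ = 304° = 5.305801 rad
V = θ·R_c·A = 5.305801·9.0584·392.7500 = 18876.382 mm³

Volume = 18876.382 mm³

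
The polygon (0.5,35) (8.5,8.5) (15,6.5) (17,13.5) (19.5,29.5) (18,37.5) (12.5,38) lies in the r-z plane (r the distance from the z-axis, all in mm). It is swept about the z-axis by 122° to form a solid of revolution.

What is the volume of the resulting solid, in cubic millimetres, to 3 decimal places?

Profile (r,z), 7 vertices: (0.5,35) (8.5,8.5) (15,6.5) (17,13.5) (19.5,29.5) (18,37.5) (12.5,38)
edge 0: (0.5,35)→(8.5,8.5)  cross = 0.5·8.5 − 8.5·35 = -293.2500; (r_i+r_j)·cross = 9·-293.2500 = -2639.2500
edge 1: (8.5,8.5)→(15,6.5)  cross = 8.5·6.5 − 15·8.5 = -72.2500; (r_i+r_j)·cross = 23.5·-72.2500 = -1697.8750
edge 2: (15,6.5)→(17,13.5)  cross = 15·13.5 − 17·6.5 = 92.0000; (r_i+r_j)·cross = 32·92.0000 = 2944.0000
edge 3: (17,13.5)→(19.5,29.5)  cross = 17·29.5 − 19.5·13.5 = 238.2500; (r_i+r_j)·cross = 36.5·238.2500 = 8696.1250
edge 4: (19.5,29.5)→(18,37.5)  cross = 19.5·37.5 − 18·29.5 = 200.2500; (r_i+r_j)·cross = 37.5·200.2500 = 7509.3750
edge 5: (18,37.5)→(12.5,38)  cross = 18·38 − 12.5·37.5 = 215.2500; (r_i+r_j)·cross = 30.5·215.2500 = 6565.1250
edge 6: (12.5,38)→(0.5,35)  cross = 12.5·35 − 0.5·38 = 418.5000; (r_i+r_j)·cross = 13·418.5000 = 5440.5000
Σcross = 798.7500 → A = |Σcross|/2 = 399.3750 mm²
Σ(r_i+r_j)·cross = 26818.0000 → first moment M = |Σ|/6 = 4469.6667
R_c = M/A = 4469.6667/399.3750 = 11.1917 mm
θ = 122° = 2.129302 rad
V = θ·R_c·A = 2.129302·11.1917·399.3750 = 9517.269 mm³

Volume = 9517.269 mm³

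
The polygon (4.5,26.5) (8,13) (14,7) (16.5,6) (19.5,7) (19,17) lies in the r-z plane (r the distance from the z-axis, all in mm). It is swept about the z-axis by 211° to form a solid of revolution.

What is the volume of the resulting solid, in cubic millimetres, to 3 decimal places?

Volume = 7347.643 mm³

Profile (r,z), 6 vertices: (4.5,26.5) (8,13) (14,7) (16.5,6) (19.5,7) (19,17)
edge 0: (4.5,26.5)→(8,13)  cross = 4.5·13 − 8·26.5 = -153.5000; (r_i+r_j)·cross = 12.5·-153.5000 = -1918.7500
edge 1: (8,13)→(14,7)  cross = 8·7 − 14·13 = -126.0000; (r_i+r_j)·cross = 22·-126.0000 = -2772.0000
edge 2: (14,7)→(16.5,6)  cross = 14·6 − 16.5·7 = -31.5000; (r_i+r_j)·cross = 30.5·-31.5000 = -960.7500
edge 3: (16.5,6)→(19.5,7)  cross = 16.5·7 − 19.5·6 = -1.5000; (r_i+r_j)·cross = 36·-1.5000 = -54.0000
edge 4: (19.5,7)→(19,17)  cross = 19.5·17 − 19·7 = 198.5000; (r_i+r_j)·cross = 38.5·198.5000 = 7642.2500
edge 5: (19,17)→(4.5,26.5)  cross = 19·26.5 − 4.5·17 = 427.0000; (r_i+r_j)·cross = 23.5·427.0000 = 10034.5000
Σcross = 313.0000 → A = |Σcross|/2 = 156.5000 mm²
Σ(r_i+r_j)·cross = 11971.2500 → first moment M = |Σ|/6 = 1995.2083
R_c = M/A = 1995.2083/156.5000 = 12.7489 mm
θ = 211° = 3.682645 rad
V = θ·R_c·A = 3.682645·12.7489·156.5000 = 7347.643 mm³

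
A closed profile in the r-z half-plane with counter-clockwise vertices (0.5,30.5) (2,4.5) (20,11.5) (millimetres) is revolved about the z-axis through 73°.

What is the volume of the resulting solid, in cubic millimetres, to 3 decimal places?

Profile (r,z), 3 vertices: (0.5,30.5) (2,4.5) (20,11.5)
edge 0: (0.5,30.5)→(2,4.5)  cross = 0.5·4.5 − 2·30.5 = -58.7500; (r_i+r_j)·cross = 2.5·-58.7500 = -146.8750
edge 1: (2,4.5)→(20,11.5)  cross = 2·11.5 − 20·4.5 = -67.0000; (r_i+r_j)·cross = 22·-67.0000 = -1474.0000
edge 2: (20,11.5)→(0.5,30.5)  cross = 20·30.5 − 0.5·11.5 = 604.2500; (r_i+r_j)·cross = 20.5·604.2500 = 12387.1250
Σcross = 478.5000 → A = |Σcross|/2 = 239.2500 mm²
Σ(r_i+r_j)·cross = 10766.2500 → first moment M = |Σ|/6 = 1794.3750
R_c = M/A = 1794.3750/239.2500 = 7.5000 mm
θ = 73° = 1.274090 rad
V = θ·R_c·A = 1.274090·7.5000·239.2500 = 2286.196 mm³

Volume = 2286.196 mm³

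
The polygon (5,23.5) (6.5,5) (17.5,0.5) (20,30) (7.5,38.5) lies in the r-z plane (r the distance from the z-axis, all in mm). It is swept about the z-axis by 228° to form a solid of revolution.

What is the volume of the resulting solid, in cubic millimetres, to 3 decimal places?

Profile (r,z), 5 vertices: (5,23.5) (6.5,5) (17.5,0.5) (20,30) (7.5,38.5)
edge 0: (5,23.5)→(6.5,5)  cross = 5·5 − 6.5·23.5 = -127.7500; (r_i+r_j)·cross = 11.5·-127.7500 = -1469.1250
edge 1: (6.5,5)→(17.5,0.5)  cross = 6.5·0.5 − 17.5·5 = -84.2500; (r_i+r_j)·cross = 24·-84.2500 = -2022.0000
edge 2: (17.5,0.5)→(20,30)  cross = 17.5·30 − 20·0.5 = 515.0000; (r_i+r_j)·cross = 37.5·515.0000 = 19312.5000
edge 3: (20,30)→(7.5,38.5)  cross = 20·38.5 − 7.5·30 = 545.0000; (r_i+r_j)·cross = 27.5·545.0000 = 14987.5000
edge 4: (7.5,38.5)→(5,23.5)  cross = 7.5·23.5 − 5·38.5 = -16.2500; (r_i+r_j)·cross = 12.5·-16.2500 = -203.1250
Σcross = 831.7500 → A = |Σcross|/2 = 415.8750 mm²
Σ(r_i+r_j)·cross = 30605.7500 → first moment M = |Σ|/6 = 5100.9583
R_c = M/A = 5100.9583/415.8750 = 12.2656 mm
θ = 228° = 3.979351 rad
V = θ·R_c·A = 3.979351·12.2656·415.8750 = 20298.502 mm³

Volume = 20298.502 mm³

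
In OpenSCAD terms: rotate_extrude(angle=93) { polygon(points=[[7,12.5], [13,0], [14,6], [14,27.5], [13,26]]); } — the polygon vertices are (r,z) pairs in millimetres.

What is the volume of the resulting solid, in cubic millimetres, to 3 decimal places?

Volume = 1912.484 mm³

Profile (r,z), 5 vertices: (7,12.5) (13,0) (14,6) (14,27.5) (13,26)
edge 0: (7,12.5)→(13,0)  cross = 7·0 − 13·12.5 = -162.5000; (r_i+r_j)·cross = 20·-162.5000 = -3250.0000
edge 1: (13,0)→(14,6)  cross = 13·6 − 14·0 = 78.0000; (r_i+r_j)·cross = 27·78.0000 = 2106.0000
edge 2: (14,6)→(14,27.5)  cross = 14·27.5 − 14·6 = 301.0000; (r_i+r_j)·cross = 28·301.0000 = 8428.0000
edge 3: (14,27.5)→(13,26)  cross = 14·26 − 13·27.5 = 6.5000; (r_i+r_j)·cross = 27·6.5000 = 175.5000
edge 4: (13,26)→(7,12.5)  cross = 13·12.5 − 7·26 = -19.5000; (r_i+r_j)·cross = 20·-19.5000 = -390.0000
Σcross = 203.5000 → A = |Σcross|/2 = 101.7500 mm²
Σ(r_i+r_j)·cross = 7069.5000 → first moment M = |Σ|/6 = 1178.2500
R_c = M/A = 1178.2500/101.7500 = 11.5799 mm
θ = 93° = 1.623156 rad
V = θ·R_c·A = 1.623156·11.5799·101.7500 = 1912.484 mm³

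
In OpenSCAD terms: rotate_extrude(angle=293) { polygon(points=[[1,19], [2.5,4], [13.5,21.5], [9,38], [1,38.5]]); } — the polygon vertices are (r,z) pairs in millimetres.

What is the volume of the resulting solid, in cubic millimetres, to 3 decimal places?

Volume = 8589.930 mm³

Profile (r,z), 5 vertices: (1,19) (2.5,4) (13.5,21.5) (9,38) (1,38.5)
edge 0: (1,19)→(2.5,4)  cross = 1·4 − 2.5·19 = -43.5000; (r_i+r_j)·cross = 3.5·-43.5000 = -152.2500
edge 1: (2.5,4)→(13.5,21.5)  cross = 2.5·21.5 − 13.5·4 = -0.2500; (r_i+r_j)·cross = 16·-0.2500 = -4.0000
edge 2: (13.5,21.5)→(9,38)  cross = 13.5·38 − 9·21.5 = 319.5000; (r_i+r_j)·cross = 22.5·319.5000 = 7188.7500
edge 3: (9,38)→(1,38.5)  cross = 9·38.5 − 1·38 = 308.5000; (r_i+r_j)·cross = 10·308.5000 = 3085.0000
edge 4: (1,38.5)→(1,19)  cross = 1·19 − 1·38.5 = -19.5000; (r_i+r_j)·cross = 2·-19.5000 = -39.0000
Σcross = 564.7500 → A = |Σcross|/2 = 282.3750 mm²
Σ(r_i+r_j)·cross = 10078.5000 → first moment M = |Σ|/6 = 1679.7500
R_c = M/A = 1679.7500/282.3750 = 5.9486 mm
θ = 293° = 5.113815 rad
V = θ·R_c·A = 5.113815·5.9486·282.3750 = 8589.930 mm³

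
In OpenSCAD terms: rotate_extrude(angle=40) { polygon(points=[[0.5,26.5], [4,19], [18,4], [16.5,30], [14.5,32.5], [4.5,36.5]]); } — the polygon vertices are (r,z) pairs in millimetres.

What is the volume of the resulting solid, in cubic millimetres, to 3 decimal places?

Profile (r,z), 6 vertices: (0.5,26.5) (4,19) (18,4) (16.5,30) (14.5,32.5) (4.5,36.5)
edge 0: (0.5,26.5)→(4,19)  cross = 0.5·19 − 4·26.5 = -96.5000; (r_i+r_j)·cross = 4.5·-96.5000 = -434.2500
edge 1: (4,19)→(18,4)  cross = 4·4 − 18·19 = -326.0000; (r_i+r_j)·cross = 22·-326.0000 = -7172.0000
edge 2: (18,4)→(16.5,30)  cross = 18·30 − 16.5·4 = 474.0000; (r_i+r_j)·cross = 34.5·474.0000 = 16353.0000
edge 3: (16.5,30)→(14.5,32.5)  cross = 16.5·32.5 − 14.5·30 = 101.2500; (r_i+r_j)·cross = 31·101.2500 = 3138.7500
edge 4: (14.5,32.5)→(4.5,36.5)  cross = 14.5·36.5 − 4.5·32.5 = 383.0000; (r_i+r_j)·cross = 19·383.0000 = 7277.0000
edge 5: (4.5,36.5)→(0.5,26.5)  cross = 4.5·26.5 − 0.5·36.5 = 101.0000; (r_i+r_j)·cross = 5·101.0000 = 505.0000
Σcross = 636.7500 → A = |Σcross|/2 = 318.3750 mm²
Σ(r_i+r_j)·cross = 19667.5000 → first moment M = |Σ|/6 = 3277.9167
R_c = M/A = 3277.9167/318.3750 = 10.2958 mm
θ = 40° = 0.698132 rad
V = θ·R_c·A = 0.698132·10.2958·318.3750 = 2288.418 mm³

Volume = 2288.418 mm³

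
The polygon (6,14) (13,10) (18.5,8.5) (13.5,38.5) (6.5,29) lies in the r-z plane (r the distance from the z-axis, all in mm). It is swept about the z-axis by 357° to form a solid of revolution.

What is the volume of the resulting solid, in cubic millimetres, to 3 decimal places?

Volume = 16867.623 mm³

Profile (r,z), 5 vertices: (6,14) (13,10) (18.5,8.5) (13.5,38.5) (6.5,29)
edge 0: (6,14)→(13,10)  cross = 6·10 − 13·14 = -122.0000; (r_i+r_j)·cross = 19·-122.0000 = -2318.0000
edge 1: (13,10)→(18.5,8.5)  cross = 13·8.5 − 18.5·10 = -74.5000; (r_i+r_j)·cross = 31.5·-74.5000 = -2346.7500
edge 2: (18.5,8.5)→(13.5,38.5)  cross = 18.5·38.5 − 13.5·8.5 = 597.5000; (r_i+r_j)·cross = 32·597.5000 = 19120.0000
edge 3: (13.5,38.5)→(6.5,29)  cross = 13.5·29 − 6.5·38.5 = 141.2500; (r_i+r_j)·cross = 20·141.2500 = 2825.0000
edge 4: (6.5,29)→(6,14)  cross = 6.5·14 − 6·29 = -83.0000; (r_i+r_j)·cross = 12.5·-83.0000 = -1037.5000
Σcross = 459.2500 → A = |Σcross|/2 = 229.6250 mm²
Σ(r_i+r_j)·cross = 16242.7500 → first moment M = |Σ|/6 = 2707.1250
R_c = M/A = 2707.1250/229.6250 = 11.7893 mm
θ = 357° = 6.230825 rad
V = θ·R_c·A = 6.230825·11.7893·229.6250 = 16867.623 mm³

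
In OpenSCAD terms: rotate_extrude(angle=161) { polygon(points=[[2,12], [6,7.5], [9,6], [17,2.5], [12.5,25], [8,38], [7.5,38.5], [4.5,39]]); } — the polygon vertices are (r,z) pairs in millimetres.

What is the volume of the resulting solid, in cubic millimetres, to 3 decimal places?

Profile (r,z), 8 vertices: (2,12) (6,7.5) (9,6) (17,2.5) (12.5,25) (8,38) (7.5,38.5) (4.5,39)
edge 0: (2,12)→(6,7.5)  cross = 2·7.5 − 6·12 = -57.0000; (r_i+r_j)·cross = 8·-57.0000 = -456.0000
edge 1: (6,7.5)→(9,6)  cross = 6·6 − 9·7.5 = -31.5000; (r_i+r_j)·cross = 15·-31.5000 = -472.5000
edge 2: (9,6)→(17,2.5)  cross = 9·2.5 − 17·6 = -79.5000; (r_i+r_j)·cross = 26·-79.5000 = -2067.0000
edge 3: (17,2.5)→(12.5,25)  cross = 17·25 − 12.5·2.5 = 393.7500; (r_i+r_j)·cross = 29.5·393.7500 = 11615.6250
edge 4: (12.5,25)→(8,38)  cross = 12.5·38 − 8·25 = 275.0000; (r_i+r_j)·cross = 20.5·275.0000 = 5637.5000
edge 5: (8,38)→(7.5,38.5)  cross = 8·38.5 − 7.5·38 = 23.0000; (r_i+r_j)·cross = 15.5·23.0000 = 356.5000
edge 6: (7.5,38.5)→(4.5,39)  cross = 7.5·39 − 4.5·38.5 = 119.2500; (r_i+r_j)·cross = 12·119.2500 = 1431.0000
edge 7: (4.5,39)→(2,12)  cross = 4.5·12 − 2·39 = -24.0000; (r_i+r_j)·cross = 6.5·-24.0000 = -156.0000
Σcross = 619.0000 → A = |Σcross|/2 = 309.5000 mm²
Σ(r_i+r_j)·cross = 15889.1250 → first moment M = |Σ|/6 = 2648.1875
R_c = M/A = 2648.1875/309.5000 = 8.5563 mm
θ = 161° = 2.809980 rad
V = θ·R_c·A = 2.809980·8.5563·309.5000 = 7441.354 mm³

Volume = 7441.354 mm³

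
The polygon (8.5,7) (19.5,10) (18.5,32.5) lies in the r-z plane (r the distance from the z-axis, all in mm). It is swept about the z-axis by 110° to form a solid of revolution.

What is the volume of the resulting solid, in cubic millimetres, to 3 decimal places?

Volume = 3727.172 mm³

Profile (r,z), 3 vertices: (8.5,7) (19.5,10) (18.5,32.5)
edge 0: (8.5,7)→(19.5,10)  cross = 8.5·10 − 19.5·7 = -51.5000; (r_i+r_j)·cross = 28·-51.5000 = -1442.0000
edge 1: (19.5,10)→(18.5,32.5)  cross = 19.5·32.5 − 18.5·10 = 448.7500; (r_i+r_j)·cross = 38·448.7500 = 17052.5000
edge 2: (18.5,32.5)→(8.5,7)  cross = 18.5·7 − 8.5·32.5 = -146.7500; (r_i+r_j)·cross = 27·-146.7500 = -3962.2500
Σcross = 250.5000 → A = |Σcross|/2 = 125.2500 mm²
Σ(r_i+r_j)·cross = 11648.2500 → first moment M = |Σ|/6 = 1941.3750
R_c = M/A = 1941.3750/125.2500 = 15.5000 mm
θ = 110° = 1.919862 rad
V = θ·R_c·A = 1.919862·15.5000·125.2500 = 3727.172 mm³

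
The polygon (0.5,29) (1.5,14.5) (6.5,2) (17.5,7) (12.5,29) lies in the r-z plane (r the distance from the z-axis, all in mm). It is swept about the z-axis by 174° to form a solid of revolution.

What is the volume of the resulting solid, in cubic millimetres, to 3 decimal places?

Profile (r,z), 5 vertices: (0.5,29) (1.5,14.5) (6.5,2) (17.5,7) (12.5,29)
edge 0: (0.5,29)→(1.5,14.5)  cross = 0.5·14.5 − 1.5·29 = -36.2500; (r_i+r_j)·cross = 2·-36.2500 = -72.5000
edge 1: (1.5,14.5)→(6.5,2)  cross = 1.5·2 − 6.5·14.5 = -91.2500; (r_i+r_j)·cross = 8·-91.2500 = -730.0000
edge 2: (6.5,2)→(17.5,7)  cross = 6.5·7 − 17.5·2 = 10.5000; (r_i+r_j)·cross = 24·10.5000 = 252.0000
edge 3: (17.5,7)→(12.5,29)  cross = 17.5·29 − 12.5·7 = 420.0000; (r_i+r_j)·cross = 30·420.0000 = 12600.0000
edge 4: (12.5,29)→(0.5,29)  cross = 12.5·29 − 0.5·29 = 348.0000; (r_i+r_j)·cross = 13·348.0000 = 4524.0000
Σcross = 651.0000 → A = |Σcross|/2 = 325.5000 mm²
Σ(r_i+r_j)·cross = 16573.5000 → first moment M = |Σ|/6 = 2762.2500
R_c = M/A = 2762.2500/325.5000 = 8.4862 mm
θ = 174° = 3.036873 rad
V = θ·R_c·A = 3.036873·8.4862·325.5000 = 8388.602 mm³

Volume = 8388.602 mm³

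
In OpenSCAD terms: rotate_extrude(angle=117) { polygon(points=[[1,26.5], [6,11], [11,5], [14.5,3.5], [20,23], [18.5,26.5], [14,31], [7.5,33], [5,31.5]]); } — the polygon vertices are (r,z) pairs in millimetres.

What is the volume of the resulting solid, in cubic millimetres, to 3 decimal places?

Volume = 7717.574 mm³

Profile (r,z), 9 vertices: (1,26.5) (6,11) (11,5) (14.5,3.5) (20,23) (18.5,26.5) (14,31) (7.5,33) (5,31.5)
edge 0: (1,26.5)→(6,11)  cross = 1·11 − 6·26.5 = -148.0000; (r_i+r_j)·cross = 7·-148.0000 = -1036.0000
edge 1: (6,11)→(11,5)  cross = 6·5 − 11·11 = -91.0000; (r_i+r_j)·cross = 17·-91.0000 = -1547.0000
edge 2: (11,5)→(14.5,3.5)  cross = 11·3.5 − 14.5·5 = -34.0000; (r_i+r_j)·cross = 25.5·-34.0000 = -867.0000
edge 3: (14.5,3.5)→(20,23)  cross = 14.5·23 − 20·3.5 = 263.5000; (r_i+r_j)·cross = 34.5·263.5000 = 9090.7500
edge 4: (20,23)→(18.5,26.5)  cross = 20·26.5 − 18.5·23 = 104.5000; (r_i+r_j)·cross = 38.5·104.5000 = 4023.2500
edge 5: (18.5,26.5)→(14,31)  cross = 18.5·31 − 14·26.5 = 202.5000; (r_i+r_j)·cross = 32.5·202.5000 = 6581.2500
edge 6: (14,31)→(7.5,33)  cross = 14·33 − 7.5·31 = 229.5000; (r_i+r_j)·cross = 21.5·229.5000 = 4934.2500
edge 7: (7.5,33)→(5,31.5)  cross = 7.5·31.5 − 5·33 = 71.2500; (r_i+r_j)·cross = 12.5·71.2500 = 890.6250
edge 8: (5,31.5)→(1,26.5)  cross = 5·26.5 − 1·31.5 = 101.0000; (r_i+r_j)·cross = 6·101.0000 = 606.0000
Σcross = 699.2500 → A = |Σcross|/2 = 349.6250 mm²
Σ(r_i+r_j)·cross = 22676.1250 → first moment M = |Σ|/6 = 3779.3542
R_c = M/A = 3779.3542/349.6250 = 10.8097 mm
θ = 117° = 2.042035 rad
V = θ·R_c·A = 2.042035·10.8097·349.6250 = 7717.574 mm³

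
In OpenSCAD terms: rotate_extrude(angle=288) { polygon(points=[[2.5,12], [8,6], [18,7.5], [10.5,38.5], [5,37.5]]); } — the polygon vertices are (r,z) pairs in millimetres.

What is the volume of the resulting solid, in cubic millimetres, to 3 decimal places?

Profile (r,z), 5 vertices: (2.5,12) (8,6) (18,7.5) (10.5,38.5) (5,37.5)
edge 0: (2.5,12)→(8,6)  cross = 2.5·6 − 8·12 = -81.0000; (r_i+r_j)·cross = 10.5·-81.0000 = -850.5000
edge 1: (8,6)→(18,7.5)  cross = 8·7.5 − 18·6 = -48.0000; (r_i+r_j)·cross = 26·-48.0000 = -1248.0000
edge 2: (18,7.5)→(10.5,38.5)  cross = 18·38.5 − 10.5·7.5 = 614.2500; (r_i+r_j)·cross = 28.5·614.2500 = 17506.1250
edge 3: (10.5,38.5)→(5,37.5)  cross = 10.5·37.5 − 5·38.5 = 201.2500; (r_i+r_j)·cross = 15.5·201.2500 = 3119.3750
edge 4: (5,37.5)→(2.5,12)  cross = 5·12 − 2.5·37.5 = -33.7500; (r_i+r_j)·cross = 7.5·-33.7500 = -253.1250
Σcross = 652.7500 → A = |Σcross|/2 = 326.3750 mm²
Σ(r_i+r_j)·cross = 18273.8750 → first moment M = |Σ|/6 = 3045.6458
R_c = M/A = 3045.6458/326.3750 = 9.3317 mm
θ = 288° = 5.026548 rad
V = θ·R_c·A = 5.026548·9.3317·326.3750 = 15309.086 mm³

Volume = 15309.086 mm³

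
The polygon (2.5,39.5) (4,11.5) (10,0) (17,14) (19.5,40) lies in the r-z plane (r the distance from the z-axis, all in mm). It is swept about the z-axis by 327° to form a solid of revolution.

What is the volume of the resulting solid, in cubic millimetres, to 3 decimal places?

Profile (r,z), 5 vertices: (2.5,39.5) (4,11.5) (10,0) (17,14) (19.5,40)
edge 0: (2.5,39.5)→(4,11.5)  cross = 2.5·11.5 − 4·39.5 = -129.2500; (r_i+r_j)·cross = 6.5·-129.2500 = -840.1250
edge 1: (4,11.5)→(10,0)  cross = 4·0 − 10·11.5 = -115.0000; (r_i+r_j)·cross = 14·-115.0000 = -1610.0000
edge 2: (10,0)→(17,14)  cross = 10·14 − 17·0 = 140.0000; (r_i+r_j)·cross = 27·140.0000 = 3780.0000
edge 3: (17,14)→(19.5,40)  cross = 17·40 − 19.5·14 = 407.0000; (r_i+r_j)·cross = 36.5·407.0000 = 14855.5000
edge 4: (19.5,40)→(2.5,39.5)  cross = 19.5·39.5 − 2.5·40 = 670.2500; (r_i+r_j)·cross = 22·670.2500 = 14745.5000
Σcross = 973.0000 → A = |Σcross|/2 = 486.5000 mm²
Σ(r_i+r_j)·cross = 30930.8750 → first moment M = |Σ|/6 = 5155.1458
R_c = M/A = 5155.1458/486.5000 = 10.5964 mm
θ = 327° = 5.707227 rad
V = θ·R_c·A = 5.707227·10.5964·486.5000 = 29421.586 mm³

Volume = 29421.586 mm³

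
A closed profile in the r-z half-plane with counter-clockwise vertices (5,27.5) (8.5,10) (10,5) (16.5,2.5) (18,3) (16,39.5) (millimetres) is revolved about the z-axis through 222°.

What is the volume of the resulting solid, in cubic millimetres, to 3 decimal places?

Volume = 14672.985 mm³

Profile (r,z), 6 vertices: (5,27.5) (8.5,10) (10,5) (16.5,2.5) (18,3) (16,39.5)
edge 0: (5,27.5)→(8.5,10)  cross = 5·10 − 8.5·27.5 = -183.7500; (r_i+r_j)·cross = 13.5·-183.7500 = -2480.6250
edge 1: (8.5,10)→(10,5)  cross = 8.5·5 − 10·10 = -57.5000; (r_i+r_j)·cross = 18.5·-57.5000 = -1063.7500
edge 2: (10,5)→(16.5,2.5)  cross = 10·2.5 − 16.5·5 = -57.5000; (r_i+r_j)·cross = 26.5·-57.5000 = -1523.7500
edge 3: (16.5,2.5)→(18,3)  cross = 16.5·3 − 18·2.5 = 4.5000; (r_i+r_j)·cross = 34.5·4.5000 = 155.2500
edge 4: (18,3)→(16,39.5)  cross = 18·39.5 − 16·3 = 663.0000; (r_i+r_j)·cross = 34·663.0000 = 22542.0000
edge 5: (16,39.5)→(5,27.5)  cross = 16·27.5 − 5·39.5 = 242.5000; (r_i+r_j)·cross = 21·242.5000 = 5092.5000
Σcross = 611.2500 → A = |Σcross|/2 = 305.6250 mm²
Σ(r_i+r_j)·cross = 22721.6250 → first moment M = |Σ|/6 = 3786.9375
R_c = M/A = 3786.9375/305.6250 = 12.3908 mm
θ = 222° = 3.874631 rad
V = θ·R_c·A = 3.874631·12.3908·305.6250 = 14672.985 mm³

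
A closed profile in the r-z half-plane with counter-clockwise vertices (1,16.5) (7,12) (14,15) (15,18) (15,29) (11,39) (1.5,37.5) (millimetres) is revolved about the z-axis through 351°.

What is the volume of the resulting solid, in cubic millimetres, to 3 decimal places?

Volume = 15204.101 mm³

Profile (r,z), 7 vertices: (1,16.5) (7,12) (14,15) (15,18) (15,29) (11,39) (1.5,37.5)
edge 0: (1,16.5)→(7,12)  cross = 1·12 − 7·16.5 = -103.5000; (r_i+r_j)·cross = 8·-103.5000 = -828.0000
edge 1: (7,12)→(14,15)  cross = 7·15 − 14·12 = -63.0000; (r_i+r_j)·cross = 21·-63.0000 = -1323.0000
edge 2: (14,15)→(15,18)  cross = 14·18 − 15·15 = 27.0000; (r_i+r_j)·cross = 29·27.0000 = 783.0000
edge 3: (15,18)→(15,29)  cross = 15·29 − 15·18 = 165.0000; (r_i+r_j)·cross = 30·165.0000 = 4950.0000
edge 4: (15,29)→(11,39)  cross = 15·39 − 11·29 = 266.0000; (r_i+r_j)·cross = 26·266.0000 = 6916.0000
edge 5: (11,39)→(1.5,37.5)  cross = 11·37.5 − 1.5·39 = 354.0000; (r_i+r_j)·cross = 12.5·354.0000 = 4425.0000
edge 6: (1.5,37.5)→(1,16.5)  cross = 1.5·16.5 − 1·37.5 = -12.7500; (r_i+r_j)·cross = 2.5·-12.7500 = -31.8750
Σcross = 632.7500 → A = |Σcross|/2 = 316.3750 mm²
Σ(r_i+r_j)·cross = 14891.1250 → first moment M = |Σ|/6 = 2481.8542
R_c = M/A = 2481.8542/316.3750 = 7.8447 mm
θ = 351° = 6.126106 rad
V = θ·R_c·A = 6.126106·7.8447·316.3750 = 15204.101 mm³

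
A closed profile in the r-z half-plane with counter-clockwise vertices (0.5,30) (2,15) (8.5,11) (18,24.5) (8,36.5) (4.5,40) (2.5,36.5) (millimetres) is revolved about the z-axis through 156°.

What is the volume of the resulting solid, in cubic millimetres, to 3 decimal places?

Profile (r,z), 7 vertices: (0.5,30) (2,15) (8.5,11) (18,24.5) (8,36.5) (4.5,40) (2.5,36.5)
edge 0: (0.5,30)→(2,15)  cross = 0.5·15 − 2·30 = -52.5000; (r_i+r_j)·cross = 2.5·-52.5000 = -131.2500
edge 1: (2,15)→(8.5,11)  cross = 2·11 − 8.5·15 = -105.5000; (r_i+r_j)·cross = 10.5·-105.5000 = -1107.7500
edge 2: (8.5,11)→(18,24.5)  cross = 8.5·24.5 − 18·11 = 10.2500; (r_i+r_j)·cross = 26.5·10.2500 = 271.6250
edge 3: (18,24.5)→(8,36.5)  cross = 18·36.5 − 8·24.5 = 461.0000; (r_i+r_j)·cross = 26·461.0000 = 11986.0000
edge 4: (8,36.5)→(4.5,40)  cross = 8·40 − 4.5·36.5 = 155.7500; (r_i+r_j)·cross = 12.5·155.7500 = 1946.8750
edge 5: (4.5,40)→(2.5,36.5)  cross = 4.5·36.5 − 2.5·40 = 64.2500; (r_i+r_j)·cross = 7·64.2500 = 449.7500
edge 6: (2.5,36.5)→(0.5,30)  cross = 2.5·30 − 0.5·36.5 = 56.7500; (r_i+r_j)·cross = 3·56.7500 = 170.2500
Σcross = 590.0000 → A = |Σcross|/2 = 295.0000 mm²
Σ(r_i+r_j)·cross = 13585.5000 → first moment M = |Σ|/6 = 2264.2500
R_c = M/A = 2264.2500/295.0000 = 7.6754 mm
θ = 156° = 2.722714 rad
V = θ·R_c·A = 2.722714·7.6754·295.0000 = 6164.904 mm³

Volume = 6164.904 mm³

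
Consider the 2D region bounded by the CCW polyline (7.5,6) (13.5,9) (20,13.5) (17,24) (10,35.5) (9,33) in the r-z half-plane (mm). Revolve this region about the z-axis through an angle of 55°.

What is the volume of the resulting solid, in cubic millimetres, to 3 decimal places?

Volume = 2540.878 mm³

Profile (r,z), 6 vertices: (7.5,6) (13.5,9) (20,13.5) (17,24) (10,35.5) (9,33)
edge 0: (7.5,6)→(13.5,9)  cross = 7.5·9 − 13.5·6 = -13.5000; (r_i+r_j)·cross = 21·-13.5000 = -283.5000
edge 1: (13.5,9)→(20,13.5)  cross = 13.5·13.5 − 20·9 = 2.2500; (r_i+r_j)·cross = 33.5·2.2500 = 75.3750
edge 2: (20,13.5)→(17,24)  cross = 20·24 − 17·13.5 = 250.5000; (r_i+r_j)·cross = 37·250.5000 = 9268.5000
edge 3: (17,24)→(10,35.5)  cross = 17·35.5 − 10·24 = 363.5000; (r_i+r_j)·cross = 27·363.5000 = 9814.5000
edge 4: (10,35.5)→(9,33)  cross = 10·33 − 9·35.5 = 10.5000; (r_i+r_j)·cross = 19·10.5000 = 199.5000
edge 5: (9,33)→(7.5,6)  cross = 9·6 − 7.5·33 = -193.5000; (r_i+r_j)·cross = 16.5·-193.5000 = -3192.7500
Σcross = 419.7500 → A = |Σcross|/2 = 209.8750 mm²
Σ(r_i+r_j)·cross = 15881.6250 → first moment M = |Σ|/6 = 2646.9375
R_c = M/A = 2646.9375/209.8750 = 12.6120 mm
θ = 55° = 0.959931 rad
V = θ·R_c·A = 0.959931·12.6120·209.8750 = 2540.878 mm³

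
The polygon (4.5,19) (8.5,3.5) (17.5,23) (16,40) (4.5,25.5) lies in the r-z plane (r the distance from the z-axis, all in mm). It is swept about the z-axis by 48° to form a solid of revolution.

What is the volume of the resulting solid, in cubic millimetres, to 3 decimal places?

Volume = 2391.590 mm³

Profile (r,z), 5 vertices: (4.5,19) (8.5,3.5) (17.5,23) (16,40) (4.5,25.5)
edge 0: (4.5,19)→(8.5,3.5)  cross = 4.5·3.5 − 8.5·19 = -145.7500; (r_i+r_j)·cross = 13·-145.7500 = -1894.7500
edge 1: (8.5,3.5)→(17.5,23)  cross = 8.5·23 − 17.5·3.5 = 134.2500; (r_i+r_j)·cross = 26·134.2500 = 3490.5000
edge 2: (17.5,23)→(16,40)  cross = 17.5·40 − 16·23 = 332.0000; (r_i+r_j)·cross = 33.5·332.0000 = 11122.0000
edge 3: (16,40)→(4.5,25.5)  cross = 16·25.5 − 4.5·40 = 228.0000; (r_i+r_j)·cross = 20.5·228.0000 = 4674.0000
edge 4: (4.5,25.5)→(4.5,19)  cross = 4.5·19 − 4.5·25.5 = -29.2500; (r_i+r_j)·cross = 9·-29.2500 = -263.2500
Σcross = 519.2500 → A = |Σcross|/2 = 259.6250 mm²
Σ(r_i+r_j)·cross = 17128.5000 → first moment M = |Σ|/6 = 2854.7500
R_c = M/A = 2854.7500/259.6250 = 10.9957 mm
θ = 48° = 0.837758 rad
V = θ·R_c·A = 0.837758·10.9957·259.6250 = 2391.590 mm³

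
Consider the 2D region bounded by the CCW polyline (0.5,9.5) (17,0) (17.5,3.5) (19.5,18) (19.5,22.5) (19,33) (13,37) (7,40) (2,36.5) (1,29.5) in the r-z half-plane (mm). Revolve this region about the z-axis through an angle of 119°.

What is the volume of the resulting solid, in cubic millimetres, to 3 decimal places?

Profile (r,z), 10 vertices: (0.5,9.5) (17,0) (17.5,3.5) (19.5,18) (19.5,22.5) (19,33) (13,37) (7,40) (2,36.5) (1,29.5)
edge 0: (0.5,9.5)→(17,0)  cross = 0.5·0 − 17·9.5 = -161.5000; (r_i+r_j)·cross = 17.5·-161.5000 = -2826.2500
edge 1: (17,0)→(17.5,3.5)  cross = 17·3.5 − 17.5·0 = 59.5000; (r_i+r_j)·cross = 34.5·59.5000 = 2052.7500
edge 2: (17.5,3.5)→(19.5,18)  cross = 17.5·18 − 19.5·3.5 = 246.7500; (r_i+r_j)·cross = 37·246.7500 = 9129.7500
edge 3: (19.5,18)→(19.5,22.5)  cross = 19.5·22.5 − 19.5·18 = 87.7500; (r_i+r_j)·cross = 39·87.7500 = 3422.2500
edge 4: (19.5,22.5)→(19,33)  cross = 19.5·33 − 19·22.5 = 216.0000; (r_i+r_j)·cross = 38.5·216.0000 = 8316.0000
edge 5: (19,33)→(13,37)  cross = 19·37 − 13·33 = 274.0000; (r_i+r_j)·cross = 32·274.0000 = 8768.0000
edge 6: (13,37)→(7,40)  cross = 13·40 − 7·37 = 261.0000; (r_i+r_j)·cross = 20·261.0000 = 5220.0000
edge 7: (7,40)→(2,36.5)  cross = 7·36.5 − 2·40 = 175.5000; (r_i+r_j)·cross = 9·175.5000 = 1579.5000
edge 8: (2,36.5)→(1,29.5)  cross = 2·29.5 − 1·36.5 = 22.5000; (r_i+r_j)·cross = 3·22.5000 = 67.5000
edge 9: (1,29.5)→(0.5,9.5)  cross = 1·9.5 − 0.5·29.5 = -5.2500; (r_i+r_j)·cross = 1.5·-5.2500 = -7.8750
Σcross = 1176.2500 → A = |Σcross|/2 = 588.1250 mm²
Σ(r_i+r_j)·cross = 35721.6250 → first moment M = |Σ|/6 = 5953.6042
R_c = M/A = 5953.6042/588.1250 = 10.1230 mm
θ = 119° = 2.076942 rad
V = θ·R_c·A = 2.076942·10.1230·588.1250 = 12365.289 mm³

Volume = 12365.289 mm³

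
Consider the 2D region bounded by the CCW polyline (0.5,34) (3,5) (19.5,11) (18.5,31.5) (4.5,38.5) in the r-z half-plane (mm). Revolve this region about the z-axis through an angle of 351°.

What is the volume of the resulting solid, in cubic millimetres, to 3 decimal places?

Profile (r,z), 5 vertices: (0.5,34) (3,5) (19.5,11) (18.5,31.5) (4.5,38.5)
edge 0: (0.5,34)→(3,5)  cross = 0.5·5 − 3·34 = -99.5000; (r_i+r_j)·cross = 3.5·-99.5000 = -348.2500
edge 1: (3,5)→(19.5,11)  cross = 3·11 − 19.5·5 = -64.5000; (r_i+r_j)·cross = 22.5·-64.5000 = -1451.2500
edge 2: (19.5,11)→(18.5,31.5)  cross = 19.5·31.5 − 18.5·11 = 410.7500; (r_i+r_j)·cross = 38·410.7500 = 15608.5000
edge 3: (18.5,31.5)→(4.5,38.5)  cross = 18.5·38.5 − 4.5·31.5 = 570.5000; (r_i+r_j)·cross = 23·570.5000 = 13121.5000
edge 4: (4.5,38.5)→(0.5,34)  cross = 4.5·34 − 0.5·38.5 = 133.7500; (r_i+r_j)·cross = 5·133.7500 = 668.7500
Σcross = 951.0000 → A = |Σcross|/2 = 475.5000 mm²
Σ(r_i+r_j)·cross = 27599.2500 → first moment M = |Σ|/6 = 4599.8750
R_c = M/A = 4599.8750/475.5000 = 9.6738 mm
θ = 351° = 6.126106 rad
V = θ·R_c·A = 6.126106·9.6738·475.5000 = 28179.320 mm³

Volume = 28179.320 mm³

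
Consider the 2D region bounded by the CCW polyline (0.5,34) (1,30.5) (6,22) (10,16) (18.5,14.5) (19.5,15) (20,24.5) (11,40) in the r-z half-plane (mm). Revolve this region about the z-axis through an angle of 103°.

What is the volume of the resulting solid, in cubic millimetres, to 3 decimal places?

Volume = 5960.987 mm³

Profile (r,z), 8 vertices: (0.5,34) (1,30.5) (6,22) (10,16) (18.5,14.5) (19.5,15) (20,24.5) (11,40)
edge 0: (0.5,34)→(1,30.5)  cross = 0.5·30.5 − 1·34 = -18.7500; (r_i+r_j)·cross = 1.5·-18.7500 = -28.1250
edge 1: (1,30.5)→(6,22)  cross = 1·22 − 6·30.5 = -161.0000; (r_i+r_j)·cross = 7·-161.0000 = -1127.0000
edge 2: (6,22)→(10,16)  cross = 6·16 − 10·22 = -124.0000; (r_i+r_j)·cross = 16·-124.0000 = -1984.0000
edge 3: (10,16)→(18.5,14.5)  cross = 10·14.5 − 18.5·16 = -151.0000; (r_i+r_j)·cross = 28.5·-151.0000 = -4303.5000
edge 4: (18.5,14.5)→(19.5,15)  cross = 18.5·15 − 19.5·14.5 = -5.2500; (r_i+r_j)·cross = 38·-5.2500 = -199.5000
edge 5: (19.5,15)→(20,24.5)  cross = 19.5·24.5 − 20·15 = 177.7500; (r_i+r_j)·cross = 39.5·177.7500 = 7021.1250
edge 6: (20,24.5)→(11,40)  cross = 20·40 − 11·24.5 = 530.5000; (r_i+r_j)·cross = 31·530.5000 = 16445.5000
edge 7: (11,40)→(0.5,34)  cross = 11·34 − 0.5·40 = 354.0000; (r_i+r_j)·cross = 11.5·354.0000 = 4071.0000
Σcross = 602.2500 → A = |Σcross|/2 = 301.1250 mm²
Σ(r_i+r_j)·cross = 19895.5000 → first moment M = |Σ|/6 = 3315.9167
R_c = M/A = 3315.9167/301.1250 = 11.0118 mm
θ = 103° = 1.797689 rad
V = θ·R_c·A = 1.797689·11.0118·301.1250 = 5960.987 mm³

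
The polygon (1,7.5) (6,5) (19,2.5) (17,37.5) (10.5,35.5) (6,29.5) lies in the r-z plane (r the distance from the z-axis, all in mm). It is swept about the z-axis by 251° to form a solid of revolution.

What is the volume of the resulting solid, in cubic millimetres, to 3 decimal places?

Volume = 21402.283 mm³

Profile (r,z), 6 vertices: (1,7.5) (6,5) (19,2.5) (17,37.5) (10.5,35.5) (6,29.5)
edge 0: (1,7.5)→(6,5)  cross = 1·5 − 6·7.5 = -40.0000; (r_i+r_j)·cross = 7·-40.0000 = -280.0000
edge 1: (6,5)→(19,2.5)  cross = 6·2.5 − 19·5 = -80.0000; (r_i+r_j)·cross = 25·-80.0000 = -2000.0000
edge 2: (19,2.5)→(17,37.5)  cross = 19·37.5 − 17·2.5 = 670.0000; (r_i+r_j)·cross = 36·670.0000 = 24120.0000
edge 3: (17,37.5)→(10.5,35.5)  cross = 17·35.5 − 10.5·37.5 = 209.7500; (r_i+r_j)·cross = 27.5·209.7500 = 5768.1250
edge 4: (10.5,35.5)→(6,29.5)  cross = 10.5·29.5 − 6·35.5 = 96.7500; (r_i+r_j)·cross = 16.5·96.7500 = 1596.3750
edge 5: (6,29.5)→(1,7.5)  cross = 6·7.5 − 1·29.5 = 15.5000; (r_i+r_j)·cross = 7·15.5000 = 108.5000
Σcross = 872.0000 → A = |Σcross|/2 = 436.0000 mm²
Σ(r_i+r_j)·cross = 29313.0000 → first moment M = |Σ|/6 = 4885.5000
R_c = M/A = 4885.5000/436.0000 = 11.2053 mm
θ = 251° = 4.380776 rad
V = θ·R_c·A = 4.380776·11.2053·436.0000 = 21402.283 mm³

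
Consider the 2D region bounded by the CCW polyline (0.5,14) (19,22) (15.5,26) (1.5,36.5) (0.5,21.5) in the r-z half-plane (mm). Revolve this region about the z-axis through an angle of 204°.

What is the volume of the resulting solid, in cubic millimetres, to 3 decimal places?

Profile (r,z), 5 vertices: (0.5,14) (19,22) (15.5,26) (1.5,36.5) (0.5,21.5)
edge 0: (0.5,14)→(19,22)  cross = 0.5·22 − 19·14 = -255.0000; (r_i+r_j)·cross = 19.5·-255.0000 = -4972.5000
edge 1: (19,22)→(15.5,26)  cross = 19·26 − 15.5·22 = 153.0000; (r_i+r_j)·cross = 34.5·153.0000 = 5278.5000
edge 2: (15.5,26)→(1.5,36.5)  cross = 15.5·36.5 − 1.5·26 = 526.7500; (r_i+r_j)·cross = 17·526.7500 = 8954.7500
edge 3: (1.5,36.5)→(0.5,21.5)  cross = 1.5·21.5 − 0.5·36.5 = 14.0000; (r_i+r_j)·cross = 2·14.0000 = 28.0000
edge 4: (0.5,21.5)→(0.5,14)  cross = 0.5·14 − 0.5·21.5 = -3.7500; (r_i+r_j)·cross = 1·-3.7500 = -3.7500
Σcross = 435.0000 → A = |Σcross|/2 = 217.5000 mm²
Σ(r_i+r_j)·cross = 9285.0000 → first moment M = |Σ|/6 = 1547.5000
R_c = M/A = 1547.5000/217.5000 = 7.1149 mm
θ = 204° = 3.560472 rad
V = θ·R_c·A = 3.560472·7.1149·217.5000 = 5509.830 mm³

Volume = 5509.830 mm³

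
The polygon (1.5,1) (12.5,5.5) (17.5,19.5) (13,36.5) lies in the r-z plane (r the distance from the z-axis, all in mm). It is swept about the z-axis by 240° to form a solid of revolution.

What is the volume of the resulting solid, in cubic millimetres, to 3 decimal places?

Profile (r,z), 4 vertices: (1.5,1) (12.5,5.5) (17.5,19.5) (13,36.5)
edge 0: (1.5,1)→(12.5,5.5)  cross = 1.5·5.5 − 12.5·1 = -4.2500; (r_i+r_j)·cross = 14·-4.2500 = -59.5000
edge 1: (12.5,5.5)→(17.5,19.5)  cross = 12.5·19.5 − 17.5·5.5 = 147.5000; (r_i+r_j)·cross = 30·147.5000 = 4425.0000
edge 2: (17.5,19.5)→(13,36.5)  cross = 17.5·36.5 − 13·19.5 = 385.2500; (r_i+r_j)·cross = 30.5·385.2500 = 11750.1250
edge 3: (13,36.5)→(1.5,1)  cross = 13·1 − 1.5·36.5 = -41.7500; (r_i+r_j)·cross = 14.5·-41.7500 = -605.3750
Σcross = 486.7500 → A = |Σcross|/2 = 243.3750 mm²
Σ(r_i+r_j)·cross = 15510.2500 → first moment M = |Σ|/6 = 2585.0417
R_c = M/A = 2585.0417/243.3750 = 10.6216 mm
θ = 240° = 4.188790 rad
V = θ·R_c·A = 4.188790·10.6216·243.3750 = 10828.197 mm³

Volume = 10828.197 mm³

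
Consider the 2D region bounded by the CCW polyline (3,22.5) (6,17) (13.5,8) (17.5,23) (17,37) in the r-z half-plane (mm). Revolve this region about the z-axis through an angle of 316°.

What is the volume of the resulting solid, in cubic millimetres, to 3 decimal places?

Profile (r,z), 5 vertices: (3,22.5) (6,17) (13.5,8) (17.5,23) (17,37)
edge 0: (3,22.5)→(6,17)  cross = 3·17 − 6·22.5 = -84.0000; (r_i+r_j)·cross = 9·-84.0000 = -756.0000
edge 1: (6,17)→(13.5,8)  cross = 6·8 − 13.5·17 = -181.5000; (r_i+r_j)·cross = 19.5·-181.5000 = -3539.2500
edge 2: (13.5,8)→(17.5,23)  cross = 13.5·23 − 17.5·8 = 170.5000; (r_i+r_j)·cross = 31·170.5000 = 5285.5000
edge 3: (17.5,23)→(17,37)  cross = 17.5·37 − 17·23 = 256.5000; (r_i+r_j)·cross = 34.5·256.5000 = 8849.2500
edge 4: (17,37)→(3,22.5)  cross = 17·22.5 − 3·37 = 271.5000; (r_i+r_j)·cross = 20·271.5000 = 5430.0000
Σcross = 433.0000 → A = |Σcross|/2 = 216.5000 mm²
Σ(r_i+r_j)·cross = 15269.5000 → first moment M = |Σ|/6 = 2544.9167
R_c = M/A = 2544.9167/216.5000 = 11.7548 mm
θ = 316° = 5.515240 rad
V = θ·R_c·A = 5.515240·11.7548·216.5000 = 14035.827 mm³

Volume = 14035.827 mm³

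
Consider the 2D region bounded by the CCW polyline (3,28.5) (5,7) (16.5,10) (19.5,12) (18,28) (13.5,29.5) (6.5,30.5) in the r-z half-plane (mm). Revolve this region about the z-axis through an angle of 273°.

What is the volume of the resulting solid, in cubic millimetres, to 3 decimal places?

Profile (r,z), 7 vertices: (3,28.5) (5,7) (16.5,10) (19.5,12) (18,28) (13.5,29.5) (6.5,30.5)
edge 0: (3,28.5)→(5,7)  cross = 3·7 − 5·28.5 = -121.5000; (r_i+r_j)·cross = 8·-121.5000 = -972.0000
edge 1: (5,7)→(16.5,10)  cross = 5·10 − 16.5·7 = -65.5000; (r_i+r_j)·cross = 21.5·-65.5000 = -1408.2500
edge 2: (16.5,10)→(19.5,12)  cross = 16.5·12 − 19.5·10 = 3.0000; (r_i+r_j)·cross = 36·3.0000 = 108.0000
edge 3: (19.5,12)→(18,28)  cross = 19.5·28 − 18·12 = 330.0000; (r_i+r_j)·cross = 37.5·330.0000 = 12375.0000
edge 4: (18,28)→(13.5,29.5)  cross = 18·29.5 − 13.5·28 = 153.0000; (r_i+r_j)·cross = 31.5·153.0000 = 4819.5000
edge 5: (13.5,29.5)→(6.5,30.5)  cross = 13.5·30.5 − 6.5·29.5 = 220.0000; (r_i+r_j)·cross = 20·220.0000 = 4400.0000
edge 6: (6.5,30.5)→(3,28.5)  cross = 6.5·28.5 − 3·30.5 = 93.7500; (r_i+r_j)·cross = 9.5·93.7500 = 890.6250
Σcross = 612.7500 → A = |Σcross|/2 = 306.3750 mm²
Σ(r_i+r_j)·cross = 20212.8750 → first moment M = |Σ|/6 = 3368.8125
R_c = M/A = 3368.8125/306.3750 = 10.9957 mm
θ = 273° = 4.764749 rad
V = θ·R_c·A = 4.764749·10.9957·306.3750 = 16051.546 mm³

Volume = 16051.546 mm³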